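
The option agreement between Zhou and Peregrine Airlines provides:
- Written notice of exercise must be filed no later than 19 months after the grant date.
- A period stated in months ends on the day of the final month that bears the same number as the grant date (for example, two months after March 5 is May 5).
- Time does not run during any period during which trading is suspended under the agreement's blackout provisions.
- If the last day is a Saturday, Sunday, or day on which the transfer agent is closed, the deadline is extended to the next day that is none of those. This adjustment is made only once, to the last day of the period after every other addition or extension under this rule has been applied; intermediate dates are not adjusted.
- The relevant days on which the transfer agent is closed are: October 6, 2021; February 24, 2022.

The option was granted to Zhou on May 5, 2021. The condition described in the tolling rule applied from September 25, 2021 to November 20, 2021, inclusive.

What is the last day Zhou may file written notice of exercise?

January 31, 2023

19 months after May 5, 2021 is December 5, 2022.
From September 25, 2021 through November 20, 2021 inclusive is 57 days; tolling adds 57 days: December 5, 2022 + 57 days = January 31, 2023.
January 31, 2023 is a Tuesday and not a day on which the transfer agent is closed, so no extension applies.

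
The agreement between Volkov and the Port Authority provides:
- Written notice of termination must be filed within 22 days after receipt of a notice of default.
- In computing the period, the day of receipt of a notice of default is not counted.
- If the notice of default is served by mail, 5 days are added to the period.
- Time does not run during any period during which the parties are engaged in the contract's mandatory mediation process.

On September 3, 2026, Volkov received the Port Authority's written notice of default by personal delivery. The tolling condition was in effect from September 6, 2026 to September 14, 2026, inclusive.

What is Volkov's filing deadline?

October 4, 2026

22 days after September 3, 2026 is September 25, 2026.
Service was not by mail, so no mail extension applies.
From September 6, 2026 through September 14, 2026 inclusive is 9 days; tolling adds 9 days: September 25, 2026 + 9 days = October 4, 2026.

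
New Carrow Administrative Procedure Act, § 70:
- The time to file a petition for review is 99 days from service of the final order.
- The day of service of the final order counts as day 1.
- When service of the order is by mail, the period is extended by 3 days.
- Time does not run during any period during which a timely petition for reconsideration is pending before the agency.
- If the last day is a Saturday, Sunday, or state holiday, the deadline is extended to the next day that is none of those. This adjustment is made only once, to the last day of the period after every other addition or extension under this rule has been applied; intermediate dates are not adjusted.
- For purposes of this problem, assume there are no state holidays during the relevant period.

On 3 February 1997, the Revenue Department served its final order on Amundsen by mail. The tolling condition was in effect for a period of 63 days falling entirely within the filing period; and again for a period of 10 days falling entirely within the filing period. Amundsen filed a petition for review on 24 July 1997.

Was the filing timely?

Yes

Counting 3 February 1997 as day 1, day 99 is May 12, 1997.
Service was by mail, adding 3 days: May 12, 1997 + 3 days = May 15, 1997.
Tolling adds 63 days: May 15, 1997 + 63 days = July 17, 1997.
Tolling adds 10 days: July 17, 1997 + 10 days = July 27, 1997.
July 27, 1997 is Sunday. The next qualifying day is July 28, 1997.
The deadline is July 28, 1997; the filing on July 24, 1997 is on or before that date.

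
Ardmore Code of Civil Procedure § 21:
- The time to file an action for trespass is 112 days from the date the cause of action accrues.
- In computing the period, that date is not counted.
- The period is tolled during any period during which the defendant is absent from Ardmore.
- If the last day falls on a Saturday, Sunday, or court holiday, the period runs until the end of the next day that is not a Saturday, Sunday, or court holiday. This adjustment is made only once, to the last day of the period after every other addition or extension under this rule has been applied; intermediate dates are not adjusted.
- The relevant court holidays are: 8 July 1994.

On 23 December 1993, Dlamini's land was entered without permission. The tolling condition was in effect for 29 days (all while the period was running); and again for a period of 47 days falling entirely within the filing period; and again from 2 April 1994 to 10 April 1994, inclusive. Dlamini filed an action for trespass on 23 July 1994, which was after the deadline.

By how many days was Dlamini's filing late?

112 days after 23 December 1993 is April 14, 1994.
Tolling adds 29 days: April 14, 1994 + 29 days = May 13, 1994.
Tolling adds 47 days: May 13, 1994 + 47 days = June 29, 1994.
From April 2, 1994 through April 10, 1994 inclusive is 9 days; tolling adds 9 days: June 29, 1994 + 9 days = July 8, 1994.
July 8, 1994 is a listed holiday; July 9, 1994 is Saturday; July 10, 1994 is Sunday. The next qualifying day is July 11, 1994.
The deadline is July 11, 1994; from July 11, 1994 to July 23, 1994 is 12 days.

12 days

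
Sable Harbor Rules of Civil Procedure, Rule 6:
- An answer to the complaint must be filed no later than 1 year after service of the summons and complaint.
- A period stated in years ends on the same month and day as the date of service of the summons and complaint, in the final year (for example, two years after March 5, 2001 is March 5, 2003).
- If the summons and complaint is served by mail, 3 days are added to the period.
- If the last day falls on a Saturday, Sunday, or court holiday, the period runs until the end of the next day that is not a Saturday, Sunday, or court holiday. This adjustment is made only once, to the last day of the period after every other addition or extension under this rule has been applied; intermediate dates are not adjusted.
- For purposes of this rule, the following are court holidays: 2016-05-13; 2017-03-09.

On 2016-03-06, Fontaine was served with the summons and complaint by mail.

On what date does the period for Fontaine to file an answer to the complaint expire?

1 year after 2016-03-06 is March 6, 2017.
Service was by mail, adding 3 days: March 6, 2017 + 3 days = March 9, 2017.
March 9, 2017 is a listed holiday. The next qualifying day is March 10, 2017.

March 10, 2017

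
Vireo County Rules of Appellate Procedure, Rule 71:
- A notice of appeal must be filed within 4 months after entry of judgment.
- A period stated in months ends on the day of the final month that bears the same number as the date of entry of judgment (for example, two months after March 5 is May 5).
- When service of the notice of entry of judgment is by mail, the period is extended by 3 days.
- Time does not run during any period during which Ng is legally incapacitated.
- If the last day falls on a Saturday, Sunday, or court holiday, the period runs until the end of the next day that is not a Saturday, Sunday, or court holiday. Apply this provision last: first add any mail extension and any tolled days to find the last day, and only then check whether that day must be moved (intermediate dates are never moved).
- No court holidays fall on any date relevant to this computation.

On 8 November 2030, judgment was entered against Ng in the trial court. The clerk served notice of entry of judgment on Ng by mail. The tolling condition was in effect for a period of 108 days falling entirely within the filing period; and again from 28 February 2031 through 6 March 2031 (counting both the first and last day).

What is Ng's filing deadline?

July 4, 2031

4 months after 8 November 2030 is March 8, 2031.
Service was by mail, adding 3 days: March 8, 2031 + 3 days = March 11, 2031.
Tolling adds 108 days: March 11, 2031 + 108 days = June 27, 2031.
From February 28, 2031 through March 6, 2031 inclusive is 7 days; tolling adds 7 days: June 27, 2031 + 7 days = July 4, 2031.
July 4, 2031 is a Friday and not a court holiday, so no extension applies.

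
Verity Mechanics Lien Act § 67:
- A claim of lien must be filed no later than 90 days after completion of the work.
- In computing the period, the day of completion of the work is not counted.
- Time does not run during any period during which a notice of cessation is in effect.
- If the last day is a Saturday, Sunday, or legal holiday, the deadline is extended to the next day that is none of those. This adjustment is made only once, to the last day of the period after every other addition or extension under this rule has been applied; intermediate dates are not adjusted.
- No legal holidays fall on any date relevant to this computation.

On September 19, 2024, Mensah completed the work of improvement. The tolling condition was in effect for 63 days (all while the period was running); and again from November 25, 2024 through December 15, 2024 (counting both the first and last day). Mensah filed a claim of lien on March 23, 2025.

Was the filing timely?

No

90 days after September 19, 2024 is December 18, 2024.
Tolling adds 63 days: December 18, 2024 + 63 days = February 19, 2025.
From November 25, 2024 through December 15, 2024 inclusive is 21 days; tolling adds 21 days: February 19, 2025 + 21 days = March 12, 2025.
March 12, 2025 is a Wednesday and not a legal holiday, so no extension applies.
The deadline is March 12, 2025; the filing on March 23, 2025 is after that date.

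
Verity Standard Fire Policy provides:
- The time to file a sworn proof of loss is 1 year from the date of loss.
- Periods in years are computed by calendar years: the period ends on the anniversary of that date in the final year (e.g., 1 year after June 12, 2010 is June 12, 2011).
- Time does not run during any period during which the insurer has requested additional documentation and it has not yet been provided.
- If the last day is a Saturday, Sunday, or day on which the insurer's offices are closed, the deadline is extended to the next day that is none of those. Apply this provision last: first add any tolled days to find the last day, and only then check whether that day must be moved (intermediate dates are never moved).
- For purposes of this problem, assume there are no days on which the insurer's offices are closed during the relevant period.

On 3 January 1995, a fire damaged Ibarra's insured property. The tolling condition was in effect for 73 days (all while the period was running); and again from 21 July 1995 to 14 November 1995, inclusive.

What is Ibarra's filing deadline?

1 year after 3 January 1995 is January 3, 1996.
Tolling adds 73 days: January 3, 1996 + 73 days = March 16, 1996.
From July 21, 1995 through November 14, 1995 inclusive is 117 days; tolling adds 117 days: March 16, 1996 + 117 days = July 11, 1996.
July 11, 1996 is a Thursday and not a day on which the insurer's offices are closed, so no extension applies.

July 11, 1996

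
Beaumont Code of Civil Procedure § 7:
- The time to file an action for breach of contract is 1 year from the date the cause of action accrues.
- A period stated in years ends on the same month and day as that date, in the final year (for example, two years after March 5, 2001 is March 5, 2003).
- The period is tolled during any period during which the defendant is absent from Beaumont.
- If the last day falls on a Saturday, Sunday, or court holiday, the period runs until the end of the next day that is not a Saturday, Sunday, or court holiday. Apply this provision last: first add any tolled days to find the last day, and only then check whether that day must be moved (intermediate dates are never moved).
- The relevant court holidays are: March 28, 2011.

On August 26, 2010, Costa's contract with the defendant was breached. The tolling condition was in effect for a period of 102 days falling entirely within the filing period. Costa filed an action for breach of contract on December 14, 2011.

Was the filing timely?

1 year after August 26, 2010 is August 26, 2011.
Tolling adds 102 days: August 26, 2011 + 102 days = December 6, 2011.
December 6, 2011 is a Tuesday and not a court holiday, so no extension applies.
The deadline is December 6, 2011; the filing on December 14, 2011 is after that date.

No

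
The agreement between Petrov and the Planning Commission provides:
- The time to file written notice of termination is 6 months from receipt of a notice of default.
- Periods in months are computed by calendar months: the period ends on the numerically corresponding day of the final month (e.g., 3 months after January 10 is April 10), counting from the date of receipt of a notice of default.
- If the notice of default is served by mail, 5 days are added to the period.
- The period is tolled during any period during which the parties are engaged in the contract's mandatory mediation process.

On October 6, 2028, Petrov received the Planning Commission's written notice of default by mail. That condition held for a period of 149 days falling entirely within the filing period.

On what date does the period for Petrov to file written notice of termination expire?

September 7, 2029

6 months after October 6, 2028 is April 6, 2029.
Service was by mail, adding 5 days: April 6, 2029 + 5 days = April 11, 2029.
Tolling adds 149 days: April 11, 2029 + 149 days = September 7, 2029.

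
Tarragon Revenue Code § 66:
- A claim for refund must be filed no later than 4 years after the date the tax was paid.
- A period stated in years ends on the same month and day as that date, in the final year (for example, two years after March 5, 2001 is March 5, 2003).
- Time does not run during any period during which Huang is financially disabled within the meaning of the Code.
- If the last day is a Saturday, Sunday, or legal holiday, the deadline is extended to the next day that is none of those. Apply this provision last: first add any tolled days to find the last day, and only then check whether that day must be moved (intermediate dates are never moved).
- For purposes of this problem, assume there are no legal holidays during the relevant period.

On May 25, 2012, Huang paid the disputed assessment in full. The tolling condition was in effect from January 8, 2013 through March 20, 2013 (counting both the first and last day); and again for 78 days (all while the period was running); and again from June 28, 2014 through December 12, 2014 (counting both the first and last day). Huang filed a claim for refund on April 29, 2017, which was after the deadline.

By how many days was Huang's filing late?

19 days

4 years after May 25, 2012 is May 25, 2016.
From January 8, 2013 through March 20, 2013 inclusive is 72 days; tolling adds 72 days: May 25, 2016 + 72 days = August 5, 2016.
Tolling adds 78 days: August 5, 2016 + 78 days = October 22, 2016.
From June 28, 2014 through December 12, 2014 inclusive is 168 days; tolling adds 168 days: October 22, 2016 + 168 days = April 8, 2017.
April 8, 2017 is Saturday; April 9, 2017 is Sunday. The next qualifying day is April 10, 2017.
The deadline is April 10, 2017; from April 10, 2017 to April 29, 2017 is 19 days.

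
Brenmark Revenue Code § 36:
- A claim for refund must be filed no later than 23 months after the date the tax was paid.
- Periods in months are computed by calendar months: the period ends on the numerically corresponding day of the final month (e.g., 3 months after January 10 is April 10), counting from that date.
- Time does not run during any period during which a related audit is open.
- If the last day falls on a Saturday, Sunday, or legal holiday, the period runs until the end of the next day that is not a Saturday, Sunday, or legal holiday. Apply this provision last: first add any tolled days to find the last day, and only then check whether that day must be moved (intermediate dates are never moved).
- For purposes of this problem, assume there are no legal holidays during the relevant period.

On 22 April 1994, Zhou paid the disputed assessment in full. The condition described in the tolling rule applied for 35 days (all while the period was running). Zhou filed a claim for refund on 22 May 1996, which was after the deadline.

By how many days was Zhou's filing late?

26 days

23 months after 22 April 1994 is March 22, 1996.
Tolling adds 35 days: March 22, 1996 + 35 days = April 26, 1996.
April 26, 1996 is a Friday and not a legal holiday, so no extension applies.
The deadline is April 26, 1996; from April 26, 1996 to May 22, 1996 is 26 days.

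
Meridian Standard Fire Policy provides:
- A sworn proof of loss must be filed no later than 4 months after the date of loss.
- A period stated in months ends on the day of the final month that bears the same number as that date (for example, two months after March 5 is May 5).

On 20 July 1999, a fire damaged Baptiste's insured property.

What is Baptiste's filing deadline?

4 months after 20 July 1999 is November 20, 1999.

November 20, 1999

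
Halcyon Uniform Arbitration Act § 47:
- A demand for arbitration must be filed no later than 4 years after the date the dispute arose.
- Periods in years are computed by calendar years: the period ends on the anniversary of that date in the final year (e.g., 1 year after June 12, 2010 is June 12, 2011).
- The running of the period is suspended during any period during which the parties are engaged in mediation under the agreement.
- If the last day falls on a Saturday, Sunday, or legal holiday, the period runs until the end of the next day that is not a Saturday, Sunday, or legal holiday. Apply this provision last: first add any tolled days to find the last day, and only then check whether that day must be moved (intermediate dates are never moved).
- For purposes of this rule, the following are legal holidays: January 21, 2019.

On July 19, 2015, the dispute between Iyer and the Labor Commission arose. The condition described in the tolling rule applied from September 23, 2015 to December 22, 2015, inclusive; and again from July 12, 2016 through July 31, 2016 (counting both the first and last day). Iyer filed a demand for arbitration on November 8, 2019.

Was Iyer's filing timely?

No

4 years after July 19, 2015 is July 19, 2019.
From September 23, 2015 through December 22, 2015 inclusive is 91 days; tolling adds 91 days: July 19, 2019 + 91 days = October 18, 2019.
From July 12, 2016 through July 31, 2016 inclusive is 20 days; tolling adds 20 days: October 18, 2019 + 20 days = November 7, 2019.
November 7, 2019 is a Thursday and not a legal holiday, so no extension applies.
The deadline is November 7, 2019; the filing on November 8, 2019 is after that date.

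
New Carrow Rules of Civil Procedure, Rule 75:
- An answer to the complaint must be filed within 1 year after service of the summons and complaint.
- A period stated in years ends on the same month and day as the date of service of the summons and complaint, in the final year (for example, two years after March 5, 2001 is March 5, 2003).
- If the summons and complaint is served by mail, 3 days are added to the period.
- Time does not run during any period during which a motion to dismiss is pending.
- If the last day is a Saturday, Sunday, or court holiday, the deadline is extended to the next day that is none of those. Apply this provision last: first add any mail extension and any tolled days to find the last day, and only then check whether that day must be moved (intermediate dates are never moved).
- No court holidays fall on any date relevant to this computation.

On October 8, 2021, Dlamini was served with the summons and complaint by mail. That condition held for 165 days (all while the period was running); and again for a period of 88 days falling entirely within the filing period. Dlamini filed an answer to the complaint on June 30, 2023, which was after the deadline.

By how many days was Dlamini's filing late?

9 days

1 year after October 8, 2021 is October 8, 2022.
Service was by mail, adding 3 days: October 8, 2022 + 3 days = October 11, 2022.
Tolling adds 165 days: October 11, 2022 + 165 days = March 25, 2023.
Tolling adds 88 days: March 25, 2023 + 88 days = June 21, 2023.
June 21, 2023 is a Wednesday and not a court holiday, so no extension applies.
The deadline is June 21, 2023; from June 21, 2023 to June 30, 2023 is 9 days.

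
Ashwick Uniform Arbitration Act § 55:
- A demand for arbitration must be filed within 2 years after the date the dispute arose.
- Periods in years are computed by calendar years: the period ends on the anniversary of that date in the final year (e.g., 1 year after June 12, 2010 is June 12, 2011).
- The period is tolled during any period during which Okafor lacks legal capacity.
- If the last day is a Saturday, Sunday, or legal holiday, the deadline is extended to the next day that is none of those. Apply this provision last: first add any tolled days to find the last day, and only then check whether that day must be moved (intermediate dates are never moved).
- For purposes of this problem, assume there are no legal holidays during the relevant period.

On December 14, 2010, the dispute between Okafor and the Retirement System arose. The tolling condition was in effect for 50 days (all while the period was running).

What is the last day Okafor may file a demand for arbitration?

2 years after December 14, 2010 is December 14, 2012.
Tolling adds 50 days: December 14, 2012 + 50 days = February 2, 2013.
February 2, 2013 is Saturday; February 3, 2013 is Sunday. The next qualifying day is February 4, 2013.

February 4, 2013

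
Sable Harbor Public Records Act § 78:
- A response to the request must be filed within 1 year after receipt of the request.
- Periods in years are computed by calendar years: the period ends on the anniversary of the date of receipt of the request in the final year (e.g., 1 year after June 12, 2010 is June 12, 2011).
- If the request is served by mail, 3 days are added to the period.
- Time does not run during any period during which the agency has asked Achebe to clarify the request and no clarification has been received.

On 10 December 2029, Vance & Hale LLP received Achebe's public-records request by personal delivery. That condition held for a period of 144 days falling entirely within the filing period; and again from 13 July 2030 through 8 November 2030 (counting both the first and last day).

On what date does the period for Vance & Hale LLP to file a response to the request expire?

1 year after 10 December 2029 is December 10, 2030.
Service was not by mail, so no mail extension applies.
Tolling adds 144 days: December 10, 2030 + 144 days = May 3, 2031.
From July 13, 2030 through November 8, 2030 inclusive is 119 days; tolling adds 119 days: May 3, 2031 + 119 days = August 30, 2031.

August 30, 2031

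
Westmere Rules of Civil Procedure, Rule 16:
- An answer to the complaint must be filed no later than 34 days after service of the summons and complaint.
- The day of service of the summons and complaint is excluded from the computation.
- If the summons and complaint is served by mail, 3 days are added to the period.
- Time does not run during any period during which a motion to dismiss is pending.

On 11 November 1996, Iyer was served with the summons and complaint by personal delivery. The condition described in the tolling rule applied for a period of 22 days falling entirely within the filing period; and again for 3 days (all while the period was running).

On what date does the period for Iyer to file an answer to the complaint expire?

January 9, 1997

34 days after 11 November 1996 is December 15, 1996.
Service was not by mail, so no mail extension applies.
Tolling adds 22 days: December 15, 1996 + 22 days = January 6, 1997.
Tolling adds 3 days: January 6, 1997 + 3 days = January 9, 1997.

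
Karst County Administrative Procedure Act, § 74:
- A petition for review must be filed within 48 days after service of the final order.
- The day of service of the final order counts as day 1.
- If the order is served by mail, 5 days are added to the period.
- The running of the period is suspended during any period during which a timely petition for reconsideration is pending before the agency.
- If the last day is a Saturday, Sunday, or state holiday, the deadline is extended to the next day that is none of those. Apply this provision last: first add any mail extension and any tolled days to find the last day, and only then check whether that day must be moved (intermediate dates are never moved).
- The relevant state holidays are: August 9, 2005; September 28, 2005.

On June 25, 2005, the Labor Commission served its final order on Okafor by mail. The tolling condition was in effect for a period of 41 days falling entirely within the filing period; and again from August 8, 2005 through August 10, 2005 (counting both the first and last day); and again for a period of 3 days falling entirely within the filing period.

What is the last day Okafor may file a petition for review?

October 3, 2005

Counting June 25, 2005 as day 1, day 48 is August 11, 2005.
Service was by mail, adding 5 days: August 11, 2005 + 5 days = August 16, 2005.
Tolling adds 41 days: August 16, 2005 + 41 days = September 26, 2005.
From August 8, 2005 through August 10, 2005 inclusive is 3 days; tolling adds 3 days: September 26, 2005 + 3 days = September 29, 2005.
Tolling adds 3 days: September 29, 2005 + 3 days = October 2, 2005.
October 2, 2005 is Sunday. The next qualifying day is October 3, 2005.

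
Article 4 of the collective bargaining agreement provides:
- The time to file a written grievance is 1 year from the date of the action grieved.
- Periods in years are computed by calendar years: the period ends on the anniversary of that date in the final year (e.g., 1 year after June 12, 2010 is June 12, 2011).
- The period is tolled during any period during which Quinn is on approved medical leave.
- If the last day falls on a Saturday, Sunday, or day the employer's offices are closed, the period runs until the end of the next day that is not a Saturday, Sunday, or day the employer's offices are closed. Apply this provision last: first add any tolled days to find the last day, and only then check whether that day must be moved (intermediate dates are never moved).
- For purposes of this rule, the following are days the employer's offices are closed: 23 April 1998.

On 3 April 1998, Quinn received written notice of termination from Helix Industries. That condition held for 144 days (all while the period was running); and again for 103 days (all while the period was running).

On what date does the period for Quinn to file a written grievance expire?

1 year after 3 April 1998 is April 3, 1999.
Tolling adds 144 days: April 3, 1999 + 144 days = August 25, 1999.
Tolling adds 103 days: August 25, 1999 + 103 days = December 6, 1999.
December 6, 1999 is a Monday and not a day the employer's offices are closed, so no extension applies.

December 6, 1999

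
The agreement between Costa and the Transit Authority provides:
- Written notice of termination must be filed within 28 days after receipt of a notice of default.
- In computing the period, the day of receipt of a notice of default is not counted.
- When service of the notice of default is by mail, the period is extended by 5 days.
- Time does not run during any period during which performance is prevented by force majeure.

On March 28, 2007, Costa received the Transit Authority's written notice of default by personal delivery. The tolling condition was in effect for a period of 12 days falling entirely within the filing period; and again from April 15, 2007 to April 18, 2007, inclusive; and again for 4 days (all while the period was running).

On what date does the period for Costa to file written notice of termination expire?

May 15, 2007

28 days after March 28, 2007 is April 25, 2007.
Service was not by mail, so no mail extension applies.
Tolling adds 12 days: April 25, 2007 + 12 days = May 7, 2007.
From April 15, 2007 through April 18, 2007 inclusive is 4 days; tolling adds 4 days: May 7, 2007 + 4 days = May 11, 2007.
Tolling adds 4 days: May 11, 2007 + 4 days = May 15, 2007.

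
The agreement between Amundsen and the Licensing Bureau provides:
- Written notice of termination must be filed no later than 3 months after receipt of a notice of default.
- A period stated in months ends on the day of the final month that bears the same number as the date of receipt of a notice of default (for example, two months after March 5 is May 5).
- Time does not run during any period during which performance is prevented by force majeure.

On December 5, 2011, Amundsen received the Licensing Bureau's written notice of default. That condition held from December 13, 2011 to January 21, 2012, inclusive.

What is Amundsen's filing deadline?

3 months after December 5, 2011 is March 5, 2012.
From December 13, 2011 through January 21, 2012 inclusive is 40 days; tolling adds 40 days: March 5, 2012 + 40 days = April 14, 2012.

April 14, 2012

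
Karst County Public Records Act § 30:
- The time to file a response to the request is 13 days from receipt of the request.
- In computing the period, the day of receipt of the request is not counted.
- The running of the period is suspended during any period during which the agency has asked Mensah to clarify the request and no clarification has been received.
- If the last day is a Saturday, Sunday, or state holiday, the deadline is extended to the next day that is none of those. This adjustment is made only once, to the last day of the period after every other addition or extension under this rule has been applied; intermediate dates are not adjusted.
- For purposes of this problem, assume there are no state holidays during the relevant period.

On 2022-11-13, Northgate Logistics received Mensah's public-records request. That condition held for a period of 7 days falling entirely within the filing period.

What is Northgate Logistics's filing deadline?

13 days after 2022-11-13 is November 26, 2022.
Tolling adds 7 days: November 26, 2022 + 7 days = December 3, 2022.
December 3, 2022 is Saturday; December 4, 2022 is Sunday. The next qualifying day is December 5, 2022.

December 5, 2022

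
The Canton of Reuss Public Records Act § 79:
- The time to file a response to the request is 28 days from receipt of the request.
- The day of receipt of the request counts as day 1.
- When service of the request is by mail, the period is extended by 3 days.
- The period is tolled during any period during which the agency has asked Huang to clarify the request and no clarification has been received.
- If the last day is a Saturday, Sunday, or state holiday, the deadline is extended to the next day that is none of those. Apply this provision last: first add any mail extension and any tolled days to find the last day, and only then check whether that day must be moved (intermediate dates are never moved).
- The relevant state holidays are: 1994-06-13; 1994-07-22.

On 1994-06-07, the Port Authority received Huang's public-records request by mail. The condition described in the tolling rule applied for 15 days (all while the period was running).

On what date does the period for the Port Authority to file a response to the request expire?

Counting 1994-06-07 as day 1, day 28 is July 4, 1994.
Service was by mail, adding 3 days: July 4, 1994 + 3 days = July 7, 1994.
Tolling adds 15 days: July 7, 1994 + 15 days = July 22, 1994.
July 22, 1994 is a listed holiday; July 23, 1994 is Saturday; July 24, 1994 is Sunday. The next qualifying day is July 25, 1994.

July 25, 1994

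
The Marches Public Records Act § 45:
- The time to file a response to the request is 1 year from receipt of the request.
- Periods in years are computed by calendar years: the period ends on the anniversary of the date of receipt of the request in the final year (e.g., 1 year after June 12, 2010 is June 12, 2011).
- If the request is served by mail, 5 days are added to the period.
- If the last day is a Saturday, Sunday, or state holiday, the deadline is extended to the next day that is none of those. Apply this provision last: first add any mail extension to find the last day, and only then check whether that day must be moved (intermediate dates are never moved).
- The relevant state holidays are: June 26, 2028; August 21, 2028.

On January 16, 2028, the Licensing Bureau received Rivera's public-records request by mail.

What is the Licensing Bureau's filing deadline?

January 22, 2029

1 year after January 16, 2028 is January 16, 2029.
Service was by mail, adding 5 days: January 16, 2029 + 5 days = January 21, 2029.
January 21, 2029 is Sunday. The next qualifying day is January 22, 2029.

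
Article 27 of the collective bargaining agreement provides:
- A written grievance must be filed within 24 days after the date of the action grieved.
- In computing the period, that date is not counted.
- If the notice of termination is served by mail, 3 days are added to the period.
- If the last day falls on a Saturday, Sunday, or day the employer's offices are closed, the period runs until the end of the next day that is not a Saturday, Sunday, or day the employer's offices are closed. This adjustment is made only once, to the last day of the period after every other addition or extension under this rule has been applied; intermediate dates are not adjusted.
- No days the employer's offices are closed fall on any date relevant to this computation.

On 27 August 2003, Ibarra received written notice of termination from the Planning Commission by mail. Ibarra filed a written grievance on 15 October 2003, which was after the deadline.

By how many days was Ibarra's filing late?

22 days

24 days after 27 August 2003 is September 20, 2003.
Service was by mail, adding 3 days: September 20, 2003 + 3 days = September 23, 2003.
September 23, 2003 is a Tuesday and not a day the employer's offices are closed, so no extension applies.
The deadline is September 23, 2003; from September 23, 2003 to October 15, 2003 is 22 days.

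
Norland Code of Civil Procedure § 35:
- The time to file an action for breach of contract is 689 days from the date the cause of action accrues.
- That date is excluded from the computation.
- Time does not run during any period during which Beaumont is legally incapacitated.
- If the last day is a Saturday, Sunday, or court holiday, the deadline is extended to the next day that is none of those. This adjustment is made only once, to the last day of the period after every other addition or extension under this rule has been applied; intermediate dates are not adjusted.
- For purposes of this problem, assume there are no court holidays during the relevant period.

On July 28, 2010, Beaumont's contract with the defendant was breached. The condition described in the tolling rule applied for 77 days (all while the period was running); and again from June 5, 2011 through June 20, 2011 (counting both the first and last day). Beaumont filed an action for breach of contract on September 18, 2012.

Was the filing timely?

689 days after July 28, 2010 is June 16, 2012.
Tolling adds 77 days: June 16, 2012 + 77 days = September 1, 2012.
From June 5, 2011 through June 20, 2011 inclusive is 16 days; tolling adds 16 days: September 1, 2012 + 16 days = September 17, 2012.
September 17, 2012 is a Monday and not a court holiday, so no extension applies.
The deadline is September 17, 2012; the filing on September 18, 2012 is after that date.

No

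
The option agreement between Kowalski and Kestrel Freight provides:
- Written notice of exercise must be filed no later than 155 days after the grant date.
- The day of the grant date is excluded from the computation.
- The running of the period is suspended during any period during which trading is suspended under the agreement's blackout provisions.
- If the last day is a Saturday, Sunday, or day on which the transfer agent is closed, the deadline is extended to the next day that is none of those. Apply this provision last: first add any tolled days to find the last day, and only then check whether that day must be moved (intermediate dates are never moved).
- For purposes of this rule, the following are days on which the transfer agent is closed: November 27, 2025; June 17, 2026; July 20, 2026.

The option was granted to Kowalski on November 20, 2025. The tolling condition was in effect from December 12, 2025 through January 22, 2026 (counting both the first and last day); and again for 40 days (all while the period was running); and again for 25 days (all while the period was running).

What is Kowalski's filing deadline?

August 10, 2026

155 days after November 20, 2025 is April 24, 2026.
From December 12, 2025 through January 22, 2026 inclusive is 42 days; tolling adds 42 days: April 24, 2026 + 42 days = June 5, 2026.
Tolling adds 40 days: June 5, 2026 + 40 days = July 15, 2026.
Tolling adds 25 days: July 15, 2026 + 25 days = August 9, 2026.
August 9, 2026 is Sunday. The next qualifying day is August 10, 2026.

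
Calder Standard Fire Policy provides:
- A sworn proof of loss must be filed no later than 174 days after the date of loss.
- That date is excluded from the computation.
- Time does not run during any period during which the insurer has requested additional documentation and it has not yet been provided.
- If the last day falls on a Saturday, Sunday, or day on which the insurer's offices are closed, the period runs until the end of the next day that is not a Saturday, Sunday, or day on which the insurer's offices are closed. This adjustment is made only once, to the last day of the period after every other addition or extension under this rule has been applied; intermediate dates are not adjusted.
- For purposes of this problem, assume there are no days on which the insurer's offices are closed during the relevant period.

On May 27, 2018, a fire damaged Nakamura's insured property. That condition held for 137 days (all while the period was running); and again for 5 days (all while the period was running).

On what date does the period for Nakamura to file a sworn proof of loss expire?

174 days after May 27, 2018 is November 17, 2018.
Tolling adds 137 days: November 17, 2018 + 137 days = April 3, 2019.
Tolling adds 5 days: April 3, 2019 + 5 days = April 8, 2019.
April 8, 2019 is a Monday and not a day on which the insurer's offices are closed, so no extension applies.

April 8, 2019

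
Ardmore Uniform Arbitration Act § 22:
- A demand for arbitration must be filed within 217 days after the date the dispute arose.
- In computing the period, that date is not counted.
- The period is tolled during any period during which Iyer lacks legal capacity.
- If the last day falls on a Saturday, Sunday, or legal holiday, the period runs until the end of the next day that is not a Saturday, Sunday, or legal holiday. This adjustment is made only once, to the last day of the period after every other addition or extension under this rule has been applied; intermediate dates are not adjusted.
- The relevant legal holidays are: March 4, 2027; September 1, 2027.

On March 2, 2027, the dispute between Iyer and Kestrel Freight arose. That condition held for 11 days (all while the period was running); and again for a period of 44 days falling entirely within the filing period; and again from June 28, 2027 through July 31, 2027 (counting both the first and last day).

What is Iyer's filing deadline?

217 days after March 2, 2027 is October 5, 2027.
Tolling adds 11 days: October 5, 2027 + 11 days = October 16, 2027.
Tolling adds 44 days: October 16, 2027 + 44 days = November 29, 2027.
From June 28, 2027 through July 31, 2027 inclusive is 34 days; tolling adds 34 days: November 29, 2027 + 34 days = January 2, 2028.
January 2, 2028 is Sunday. The next qualifying day is January 3, 2028.

January 3, 2028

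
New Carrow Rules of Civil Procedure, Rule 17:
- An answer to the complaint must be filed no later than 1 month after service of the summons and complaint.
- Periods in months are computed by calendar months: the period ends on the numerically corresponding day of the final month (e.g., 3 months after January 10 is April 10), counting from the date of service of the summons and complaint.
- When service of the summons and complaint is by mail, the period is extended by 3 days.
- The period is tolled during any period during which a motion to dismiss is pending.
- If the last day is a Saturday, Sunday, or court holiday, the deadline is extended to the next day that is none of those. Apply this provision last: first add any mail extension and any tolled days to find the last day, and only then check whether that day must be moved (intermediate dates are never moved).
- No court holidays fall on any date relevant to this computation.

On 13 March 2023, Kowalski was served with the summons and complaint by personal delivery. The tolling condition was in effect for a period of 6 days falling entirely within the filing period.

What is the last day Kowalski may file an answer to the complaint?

1 month after 13 March 2023 is April 13, 2023.
Service was not by mail, so no mail extension applies.
Tolling adds 6 days: April 13, 2023 + 6 days = April 19, 2023.
April 19, 2023 is a Wednesday and not a court holiday, so no extension applies.

April 19, 2023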